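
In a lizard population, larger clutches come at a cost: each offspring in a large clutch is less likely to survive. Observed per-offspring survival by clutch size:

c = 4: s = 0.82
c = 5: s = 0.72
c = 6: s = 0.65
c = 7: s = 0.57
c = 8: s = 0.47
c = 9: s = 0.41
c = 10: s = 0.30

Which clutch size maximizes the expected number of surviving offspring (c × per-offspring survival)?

Expected surviving offspring = c × s(c):
  c=4: 4 × 0.82 = 3.280
  c=5: 5 × 0.72 = 3.600
  c=6: 6 × 0.65 = 3.900
  c=7: 7 × 0.57 = 3.990
  c=8: 8 × 0.47 = 3.760
  c=9: 9 × 0.41 = 3.690
  c=10: 10 × 0.30 = 3.000
Maximum at c = 7 (3.990 surviving offspring).

7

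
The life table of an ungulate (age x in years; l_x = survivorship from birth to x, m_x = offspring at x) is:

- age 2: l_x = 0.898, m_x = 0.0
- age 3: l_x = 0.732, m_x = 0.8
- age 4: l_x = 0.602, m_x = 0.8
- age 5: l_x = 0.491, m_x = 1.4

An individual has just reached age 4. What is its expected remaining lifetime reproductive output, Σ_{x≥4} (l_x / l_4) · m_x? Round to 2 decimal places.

l_4 = 0.602. Conditional survival from age 4 to x is l_x / l_4.
  x=4: (0.602/0.602) × 0.8 = 0.8000
  x=5: (0.491/0.602) × 1.4 = 1.1419
Sum = 0.8000 + 1.1419 = 1.9419

1.94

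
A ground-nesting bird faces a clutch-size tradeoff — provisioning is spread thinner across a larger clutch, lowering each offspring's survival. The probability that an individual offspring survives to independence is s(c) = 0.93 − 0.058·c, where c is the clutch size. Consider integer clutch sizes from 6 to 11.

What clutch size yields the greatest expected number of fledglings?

Expected fledglings = c × s(c):
  c=6: 6 × 0.582 = 3.492
  c=7: 7 × 0.524 = 3.668
  c=8: 8 × 0.466 = 3.728
  c=9: 9 × 0.408 = 3.672
  c=10: 10 × 0.350 = 3.500
  c=11: 11 × 0.292 = 3.212
Maximum at c = 8 (3.728 fledglings).

8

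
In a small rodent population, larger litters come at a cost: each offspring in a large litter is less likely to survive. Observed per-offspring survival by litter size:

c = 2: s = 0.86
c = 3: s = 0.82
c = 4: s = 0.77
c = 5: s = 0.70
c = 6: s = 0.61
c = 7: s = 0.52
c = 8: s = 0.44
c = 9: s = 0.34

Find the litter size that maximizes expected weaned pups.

6

Expected weaned pups = c × s(c):
  c=2: 2 × 0.86 = 1.720
  c=3: 3 × 0.82 = 2.460
  c=4: 4 × 0.77 = 3.080
  c=5: 5 × 0.70 = 3.500
  c=6: 6 × 0.61 = 3.660
  c=7: 7 × 0.52 = 3.640
  c=8: 8 × 0.44 = 3.520
  c=9: 9 × 0.34 = 3.060
Maximum at c = 6 (3.660 weaned pups).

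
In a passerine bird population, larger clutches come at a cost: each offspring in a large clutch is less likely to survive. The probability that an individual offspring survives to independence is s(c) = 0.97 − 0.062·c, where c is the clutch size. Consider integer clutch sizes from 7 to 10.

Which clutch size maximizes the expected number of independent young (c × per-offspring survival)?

Expected independent young = c × s(c):
  c=7: 7 × 0.536 = 3.752
  c=8: 8 × 0.474 = 3.792
  c=9: 9 × 0.412 = 3.708
  c=10: 10 × 0.350 = 3.500
Maximum at c = 8 (3.792 independent young).

8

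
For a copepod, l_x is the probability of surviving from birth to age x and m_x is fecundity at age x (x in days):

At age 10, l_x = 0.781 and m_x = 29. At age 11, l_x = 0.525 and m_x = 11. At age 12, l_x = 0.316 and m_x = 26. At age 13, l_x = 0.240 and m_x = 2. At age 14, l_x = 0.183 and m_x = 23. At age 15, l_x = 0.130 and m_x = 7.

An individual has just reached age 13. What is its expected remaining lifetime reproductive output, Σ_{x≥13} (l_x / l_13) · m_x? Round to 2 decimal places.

23.33

l_13 = 0.240. Conditional survival from age 13 to x is l_x / l_13.
  x=13: (0.240/0.240) × 2 = 2.0000
  x=14: (0.183/0.240) × 23 = 17.5375
  x=15: (0.130/0.240) × 7 = 3.7917
Sum = 2.0000 + 17.5375 + 3.7917 = 23.3292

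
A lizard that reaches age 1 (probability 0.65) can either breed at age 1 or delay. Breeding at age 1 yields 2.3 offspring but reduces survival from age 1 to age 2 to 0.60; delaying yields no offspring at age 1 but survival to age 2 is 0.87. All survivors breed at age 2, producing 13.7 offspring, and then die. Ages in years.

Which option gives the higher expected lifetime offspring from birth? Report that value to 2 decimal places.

breed at age 1: R₀ = 0.65 × (2.3 + 0.60 × 13.7) = 0.65 × 10.5200 = 6.8380
delay to age 2: R₀ = 0.65 × (0.87 × 13.7) = 0.65 × 11.9190 = 7.7473
Higher: delay to age 2 (7.7473).

7.75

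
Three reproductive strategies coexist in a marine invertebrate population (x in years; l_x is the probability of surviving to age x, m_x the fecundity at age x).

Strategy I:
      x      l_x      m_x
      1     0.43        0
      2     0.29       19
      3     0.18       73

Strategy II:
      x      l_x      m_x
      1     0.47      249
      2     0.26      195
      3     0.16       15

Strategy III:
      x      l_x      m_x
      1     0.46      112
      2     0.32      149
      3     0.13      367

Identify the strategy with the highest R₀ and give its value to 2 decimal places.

170.13

Strategy I: R₀ = 0.43×0 + 0.29×19 + 0.18×73 = 18.6500
Strategy II: R₀ = 0.47×249 + 0.26×195 + 0.16×15 = 170.1300
Strategy III: R₀ = 0.46×112 + 0.32×149 + 0.13×367 = 146.9100
Highest R₀: strategy II with 170.1300.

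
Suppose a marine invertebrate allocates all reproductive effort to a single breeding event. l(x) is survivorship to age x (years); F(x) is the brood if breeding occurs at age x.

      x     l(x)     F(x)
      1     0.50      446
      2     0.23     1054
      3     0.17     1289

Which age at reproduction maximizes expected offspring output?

2

Expected offspring if breeding at age x = l(x) × F(x):
  age 1: 0.50 × 446 = 223.000
  age 2: 0.23 × 1054 = 242.420
  age 3: 0.17 × 1289 = 219.130
Maximum at age 2 (242.420).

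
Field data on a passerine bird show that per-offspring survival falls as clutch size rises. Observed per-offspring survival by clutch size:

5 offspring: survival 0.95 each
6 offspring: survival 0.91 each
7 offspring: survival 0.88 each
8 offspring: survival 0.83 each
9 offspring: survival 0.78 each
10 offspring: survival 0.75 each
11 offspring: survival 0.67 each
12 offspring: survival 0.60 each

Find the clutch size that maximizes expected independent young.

Expected independent young = c × s(c):
  c=5: 5 × 0.95 = 4.750
  c=6: 6 × 0.91 = 5.460
  c=7: 7 × 0.88 = 6.160
  c=8: 8 × 0.83 = 6.640
  c=9: 9 × 0.78 = 7.020
  c=10: 10 × 0.75 = 7.500
  c=11: 11 × 0.67 = 7.370
  c=12: 12 × 0.60 = 7.200
Maximum at c = 10 (7.500 independent young).

10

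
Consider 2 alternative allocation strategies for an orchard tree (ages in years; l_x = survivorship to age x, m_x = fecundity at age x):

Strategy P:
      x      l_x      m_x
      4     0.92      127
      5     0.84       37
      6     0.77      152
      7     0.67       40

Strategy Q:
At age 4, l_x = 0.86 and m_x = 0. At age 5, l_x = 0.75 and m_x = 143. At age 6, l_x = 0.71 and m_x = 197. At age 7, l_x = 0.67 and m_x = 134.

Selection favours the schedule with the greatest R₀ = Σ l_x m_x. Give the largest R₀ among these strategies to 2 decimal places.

Strategy P: R₀ = 0.92×127 + 0.84×37 + 0.77×152 + 0.67×40 = 291.7600
Strategy Q: R₀ = 0.86×0 + 0.75×143 + 0.71×197 + 0.67×134 = 336.9000
Highest R₀: strategy Q with 336.9000.

336.90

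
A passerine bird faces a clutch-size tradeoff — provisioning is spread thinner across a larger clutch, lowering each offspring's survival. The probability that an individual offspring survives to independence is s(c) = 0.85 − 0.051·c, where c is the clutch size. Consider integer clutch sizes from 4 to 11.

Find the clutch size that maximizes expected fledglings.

Expected fledglings = c × s(c):
  c=4: 4 × 0.646 = 2.584
  c=5: 5 × 0.595 = 2.975
  c=6: 6 × 0.544 = 3.264
  c=7: 7 × 0.493 = 3.451
  c=8: 8 × 0.442 = 3.536
  c=9: 9 × 0.391 = 3.519
  c=10: 10 × 0.340 = 3.400
  c=11: 11 × 0.289 = 3.179
Maximum at c = 8 (3.536 fledglings).

8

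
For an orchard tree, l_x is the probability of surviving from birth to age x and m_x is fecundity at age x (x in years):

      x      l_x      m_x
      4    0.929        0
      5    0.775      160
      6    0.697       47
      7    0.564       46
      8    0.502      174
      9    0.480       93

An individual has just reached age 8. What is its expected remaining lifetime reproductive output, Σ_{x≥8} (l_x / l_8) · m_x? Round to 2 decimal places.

262.92

l_8 = 0.502. Conditional survival from age 8 to x is l_x / l_8.
  x=8: (0.502/0.502) × 174 = 174.0000
  x=9: (0.480/0.502) × 93 = 88.9243
Sum = 174.0000 + 88.9243 = 262.9243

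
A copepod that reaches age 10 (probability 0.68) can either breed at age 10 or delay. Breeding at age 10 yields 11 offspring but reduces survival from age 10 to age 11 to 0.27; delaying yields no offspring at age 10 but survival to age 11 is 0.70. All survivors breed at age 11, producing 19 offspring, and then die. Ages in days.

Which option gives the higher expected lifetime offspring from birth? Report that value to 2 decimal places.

breed at age 10: R₀ = 0.68 × (11 + 0.27 × 19) = 0.68 × 16.1300 = 10.9684
delay to age 11: R₀ = 0.68 × (0.70 × 19) = 0.68 × 13.3000 = 9.0440
Higher: breed at age 10 (10.9684).

10.97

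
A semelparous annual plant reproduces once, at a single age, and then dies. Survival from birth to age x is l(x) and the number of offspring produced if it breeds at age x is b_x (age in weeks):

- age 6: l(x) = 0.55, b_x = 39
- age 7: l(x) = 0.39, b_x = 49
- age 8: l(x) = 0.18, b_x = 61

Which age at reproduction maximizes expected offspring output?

Expected offspring if breeding at age x = l(x) × b_x:
  age 6: 0.55 × 39 = 21.450
  age 7: 0.39 × 49 = 19.110
  age 8: 0.18 × 61 = 10.980
Maximum at age 6 (21.450).

6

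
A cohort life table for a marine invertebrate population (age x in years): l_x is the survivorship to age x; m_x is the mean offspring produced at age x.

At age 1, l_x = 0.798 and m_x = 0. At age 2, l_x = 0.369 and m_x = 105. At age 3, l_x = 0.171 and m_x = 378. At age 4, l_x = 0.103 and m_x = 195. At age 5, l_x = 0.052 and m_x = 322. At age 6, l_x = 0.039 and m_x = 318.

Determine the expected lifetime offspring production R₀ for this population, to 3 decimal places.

R₀ = Σ l_x m_x:
  age 1: 0.798 × 0 = 0.0000
  age 2: 0.369 × 105 = 38.7450
  age 3: 0.171 × 378 = 64.6380
  age 4: 0.103 × 195 = 20.0850
  age 5: 0.052 × 322 = 16.7440
  age 6: 0.039 × 318 = 12.4020
R₀ = 0.0000 + 38.7450 + 64.6380 + 20.0850 + 16.7440 + 12.4020 = 152.6140

152.614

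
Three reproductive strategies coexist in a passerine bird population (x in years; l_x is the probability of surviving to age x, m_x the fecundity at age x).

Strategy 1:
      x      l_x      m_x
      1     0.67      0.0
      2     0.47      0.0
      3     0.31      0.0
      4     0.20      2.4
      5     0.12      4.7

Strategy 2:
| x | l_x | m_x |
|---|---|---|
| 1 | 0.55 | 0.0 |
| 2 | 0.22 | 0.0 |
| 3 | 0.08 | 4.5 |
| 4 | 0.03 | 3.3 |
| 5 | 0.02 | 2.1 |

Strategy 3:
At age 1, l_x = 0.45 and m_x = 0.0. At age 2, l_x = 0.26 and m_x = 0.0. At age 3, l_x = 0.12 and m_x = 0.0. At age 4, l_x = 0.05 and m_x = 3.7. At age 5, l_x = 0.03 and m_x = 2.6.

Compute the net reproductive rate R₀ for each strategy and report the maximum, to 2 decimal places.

1.04

Strategy 1: R₀ = 0.67×0.0 + 0.47×0.0 + 0.31×0.0 + 0.20×2.4 + 0.12×4.7 = 1.0440
Strategy 2: R₀ = 0.55×0.0 + 0.22×0.0 + 0.08×4.5 + 0.03×3.3 + 0.02×2.1 = 0.5010
Strategy 3: R₀ = 0.45×0.0 + 0.26×0.0 + 0.12×0.0 + 0.05×3.7 + 0.03×2.6 = 0.2630
Highest R₀: strategy 1 with 1.0440.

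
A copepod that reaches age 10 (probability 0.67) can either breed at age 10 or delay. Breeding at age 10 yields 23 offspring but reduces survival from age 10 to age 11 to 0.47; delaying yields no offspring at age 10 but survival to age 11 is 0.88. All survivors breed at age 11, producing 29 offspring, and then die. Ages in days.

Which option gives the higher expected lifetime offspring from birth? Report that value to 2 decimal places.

24.54

breed at age 10: R₀ = 0.67 × (23 + 0.47 × 29) = 0.67 × 36.6300 = 24.5421
delay to age 11: R₀ = 0.67 × (0.88 × 29) = 0.67 × 25.5200 = 17.0984
Higher: breed at age 10 (24.5421).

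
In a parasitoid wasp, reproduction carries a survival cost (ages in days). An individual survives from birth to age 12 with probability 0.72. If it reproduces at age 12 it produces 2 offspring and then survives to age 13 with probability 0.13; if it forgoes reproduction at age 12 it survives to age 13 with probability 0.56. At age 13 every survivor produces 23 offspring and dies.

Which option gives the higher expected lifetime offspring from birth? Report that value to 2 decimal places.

breed at age 12: R₀ = 0.72 × (2 + 0.13 × 23) = 0.72 × 4.9900 = 3.5928
delay to age 13: R₀ = 0.72 × (0.56 × 23) = 0.72 × 12.8800 = 9.2736
Higher: delay to age 13 (9.2736).

9.27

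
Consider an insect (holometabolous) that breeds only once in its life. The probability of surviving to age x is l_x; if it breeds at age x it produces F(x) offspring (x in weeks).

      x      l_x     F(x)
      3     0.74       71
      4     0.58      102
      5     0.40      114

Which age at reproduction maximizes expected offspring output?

Expected offspring if breeding at age x = l_x × F(x):
  age 3: 0.74 × 71 = 52.540
  age 4: 0.58 × 102 = 59.160
  age 5: 0.40 × 114 = 45.600
Maximum at age 4 (59.160).

4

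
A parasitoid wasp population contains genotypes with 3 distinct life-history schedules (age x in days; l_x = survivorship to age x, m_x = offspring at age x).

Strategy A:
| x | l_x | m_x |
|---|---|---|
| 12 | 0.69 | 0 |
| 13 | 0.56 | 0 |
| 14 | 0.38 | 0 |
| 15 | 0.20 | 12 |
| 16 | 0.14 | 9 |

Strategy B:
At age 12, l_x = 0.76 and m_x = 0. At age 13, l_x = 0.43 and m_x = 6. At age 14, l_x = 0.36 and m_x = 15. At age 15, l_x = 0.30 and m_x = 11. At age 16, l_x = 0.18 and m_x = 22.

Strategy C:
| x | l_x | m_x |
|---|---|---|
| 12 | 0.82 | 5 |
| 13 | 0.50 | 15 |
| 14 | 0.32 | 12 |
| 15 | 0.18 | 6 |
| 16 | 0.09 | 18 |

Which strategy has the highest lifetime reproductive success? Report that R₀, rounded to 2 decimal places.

Strategy A: R₀ = 0.69×0 + 0.56×0 + 0.38×0 + 0.20×12 + 0.14×9 = 3.6600
Strategy B: R₀ = 0.76×0 + 0.43×6 + 0.36×15 + 0.30×11 + 0.18×22 = 15.2400
Strategy C: R₀ = 0.82×5 + 0.50×15 + 0.32×12 + 0.18×6 + 0.09×18 = 18.1400
Highest R₀: strategy C with 18.1400.

18.14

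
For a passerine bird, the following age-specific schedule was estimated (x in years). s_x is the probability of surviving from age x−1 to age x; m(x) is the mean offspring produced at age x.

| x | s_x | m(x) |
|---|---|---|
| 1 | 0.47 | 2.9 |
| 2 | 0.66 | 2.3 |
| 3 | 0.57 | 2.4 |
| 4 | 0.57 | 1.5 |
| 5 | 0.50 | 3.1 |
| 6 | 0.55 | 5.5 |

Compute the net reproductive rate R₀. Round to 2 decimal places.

2.96

Survivorship from birth: l_x = s_1·s_2·…·s_x.
  l_1 = 0.47000
  l_2 = 0.31020
  l_3 = 0.17681
  l_4 = 0.10078
  l_5 = 0.05039
  l_6 = 0.02772
R₀ = Σ l_x m(x):
  age 1: 0.47000 × 2.9 = 1.3630
  age 2: 0.31020 × 2.3 = 0.7135
  age 3: 0.17681 × 2.4 = 0.4243
  age 4: 0.10078 × 1.5 = 0.1512
  age 5: 0.05039 × 3.1 = 0.1562
  age 6: 0.02772 × 5.5 = 0.1525
R₀ = 1.3630 + 0.7135 + 0.4243 + 0.1512 + 0.1562 + 0.1525 = 2.9606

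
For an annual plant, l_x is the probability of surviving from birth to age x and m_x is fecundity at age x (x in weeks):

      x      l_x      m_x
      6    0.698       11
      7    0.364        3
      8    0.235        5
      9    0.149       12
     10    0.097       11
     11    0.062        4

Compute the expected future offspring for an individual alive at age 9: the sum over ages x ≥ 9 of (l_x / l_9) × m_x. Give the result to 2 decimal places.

l_9 = 0.149. Conditional survival from age 9 to x is l_x / l_9.
  x=9: (0.149/0.149) × 12 = 12.0000
  x=10: (0.097/0.149) × 11 = 7.1611
  x=11: (0.062/0.149) × 4 = 1.6644
Sum = 12.0000 + 7.1611 + 1.6644 = 20.8255

20.83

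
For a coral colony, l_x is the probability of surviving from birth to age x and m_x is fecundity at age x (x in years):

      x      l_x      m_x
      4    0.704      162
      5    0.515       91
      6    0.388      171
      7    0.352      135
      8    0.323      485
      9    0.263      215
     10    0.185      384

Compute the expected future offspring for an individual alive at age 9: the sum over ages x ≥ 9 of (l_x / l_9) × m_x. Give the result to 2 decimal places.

l_9 = 0.263. Conditional survival from age 9 to x is l_x / l_9.
  x=9: (0.263/0.263) × 215 = 215.0000
  x=10: (0.185/0.263) × 384 = 270.1141
Sum = 215.0000 + 270.1141 = 485.1141

485.11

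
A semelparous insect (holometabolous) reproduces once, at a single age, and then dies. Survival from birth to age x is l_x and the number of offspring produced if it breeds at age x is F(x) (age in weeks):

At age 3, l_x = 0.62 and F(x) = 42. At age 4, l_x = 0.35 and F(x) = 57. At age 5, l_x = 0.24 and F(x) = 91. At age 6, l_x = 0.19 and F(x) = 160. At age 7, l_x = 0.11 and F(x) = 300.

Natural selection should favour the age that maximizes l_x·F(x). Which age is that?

Expected offspring if breeding at age x = l_x × F(x):
  age 3: 0.62 × 42 = 26.040
  age 4: 0.35 × 57 = 19.950
  age 5: 0.24 × 91 = 21.840
  age 6: 0.19 × 160 = 30.400
  age 7: 0.11 × 300 = 33.000
Maximum at age 7 (33.000).

7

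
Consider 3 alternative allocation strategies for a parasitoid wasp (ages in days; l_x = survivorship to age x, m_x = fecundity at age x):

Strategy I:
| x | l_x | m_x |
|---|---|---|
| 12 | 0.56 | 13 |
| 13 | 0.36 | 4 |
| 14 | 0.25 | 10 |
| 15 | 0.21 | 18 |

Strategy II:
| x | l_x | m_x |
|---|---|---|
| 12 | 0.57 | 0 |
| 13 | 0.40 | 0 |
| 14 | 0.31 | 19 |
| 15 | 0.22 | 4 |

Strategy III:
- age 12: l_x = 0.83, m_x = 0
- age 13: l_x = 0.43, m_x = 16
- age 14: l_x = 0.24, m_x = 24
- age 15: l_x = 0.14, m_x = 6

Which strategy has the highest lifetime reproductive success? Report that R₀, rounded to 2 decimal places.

15.00

Strategy I: R₀ = 0.56×13 + 0.36×4 + 0.25×10 + 0.21×18 = 15.0000
Strategy II: R₀ = 0.57×0 + 0.40×0 + 0.31×19 + 0.22×4 = 6.7700
Strategy III: R₀ = 0.83×0 + 0.43×16 + 0.24×24 + 0.14×6 = 13.4800
Highest R₀: strategy I with 15.0000.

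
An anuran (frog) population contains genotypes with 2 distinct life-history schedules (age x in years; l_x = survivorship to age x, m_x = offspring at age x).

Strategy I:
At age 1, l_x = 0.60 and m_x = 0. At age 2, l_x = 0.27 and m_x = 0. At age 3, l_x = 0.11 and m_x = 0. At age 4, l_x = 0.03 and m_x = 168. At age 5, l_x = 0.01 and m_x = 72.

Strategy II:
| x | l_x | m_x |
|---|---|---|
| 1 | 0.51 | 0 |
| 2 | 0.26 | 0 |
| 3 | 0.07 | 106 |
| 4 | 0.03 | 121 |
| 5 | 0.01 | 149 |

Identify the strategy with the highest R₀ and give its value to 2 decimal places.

Strategy I: R₀ = 0.60×0 + 0.27×0 + 0.11×0 + 0.03×168 + 0.01×72 = 5.7600
Strategy II: R₀ = 0.51×0 + 0.26×0 + 0.07×106 + 0.03×121 + 0.01×149 = 12.5400
Highest R₀: strategy II with 12.5400.

12.54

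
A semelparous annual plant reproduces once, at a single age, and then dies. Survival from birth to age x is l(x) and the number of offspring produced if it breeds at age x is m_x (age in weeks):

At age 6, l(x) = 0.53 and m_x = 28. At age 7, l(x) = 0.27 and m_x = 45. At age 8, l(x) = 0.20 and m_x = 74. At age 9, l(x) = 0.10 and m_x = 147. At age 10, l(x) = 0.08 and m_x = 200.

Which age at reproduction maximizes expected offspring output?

Expected offspring if breeding at age x = l(x) × m_x:
  age 6: 0.53 × 28 = 14.840
  age 7: 0.27 × 45 = 12.150
  age 8: 0.20 × 74 = 14.800
  age 9: 0.10 × 147 = 14.700
  age 10: 0.08 × 200 = 16.000
Maximum at age 10 (16.000).

10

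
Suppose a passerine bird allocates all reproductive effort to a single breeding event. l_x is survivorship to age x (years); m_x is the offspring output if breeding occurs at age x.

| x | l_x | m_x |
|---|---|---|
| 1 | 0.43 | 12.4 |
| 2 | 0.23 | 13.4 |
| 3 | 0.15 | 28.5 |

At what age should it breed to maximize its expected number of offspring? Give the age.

1

Expected offspring if breeding at age x = l_x × m_x:
  age 1: 0.43 × 12.4 = 5.332
  age 2: 0.23 × 13.4 = 3.082
  age 3: 0.15 × 28.5 = 4.275
Maximum at age 1 (5.332).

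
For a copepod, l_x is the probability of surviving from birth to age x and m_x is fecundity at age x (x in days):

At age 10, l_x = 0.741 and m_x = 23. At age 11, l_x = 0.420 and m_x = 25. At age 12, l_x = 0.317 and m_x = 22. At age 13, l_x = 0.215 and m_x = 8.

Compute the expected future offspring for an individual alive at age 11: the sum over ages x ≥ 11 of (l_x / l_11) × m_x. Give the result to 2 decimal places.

45.70

l_11 = 0.420. Conditional survival from age 11 to x is l_x / l_11.
  x=11: (0.420/0.420) × 25 = 25.0000
  x=12: (0.317/0.420) × 22 = 16.6048
  x=13: (0.215/0.420) × 8 = 4.0952
Sum = 25.0000 + 16.6048 + 4.0952 = 45.7000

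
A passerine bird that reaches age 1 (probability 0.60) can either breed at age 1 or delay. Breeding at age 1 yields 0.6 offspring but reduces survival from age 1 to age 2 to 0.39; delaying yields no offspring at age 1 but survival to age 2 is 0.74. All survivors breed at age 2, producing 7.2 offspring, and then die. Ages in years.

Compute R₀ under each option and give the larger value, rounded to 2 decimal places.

breed at age 1: R₀ = 0.60 × (0.6 + 0.39 × 7.2) = 0.60 × 3.4080 = 2.0448
delay to age 2: R₀ = 0.60 × (0.74 × 7.2) = 0.60 × 5.3280 = 3.1968
Higher: delay to age 2 (3.1968).

3.20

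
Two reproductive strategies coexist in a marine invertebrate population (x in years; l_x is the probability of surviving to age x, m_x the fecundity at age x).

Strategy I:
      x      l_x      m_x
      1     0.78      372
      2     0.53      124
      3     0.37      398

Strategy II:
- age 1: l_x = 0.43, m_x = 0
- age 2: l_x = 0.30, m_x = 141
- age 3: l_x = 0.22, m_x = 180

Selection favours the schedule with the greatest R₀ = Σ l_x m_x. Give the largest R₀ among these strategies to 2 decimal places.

Strategy I: R₀ = 0.78×372 + 0.53×124 + 0.37×398 = 503.1400
Strategy II: R₀ = 0.43×0 + 0.30×141 + 0.22×180 = 81.9000
Highest R₀: strategy I with 503.1400.

503.14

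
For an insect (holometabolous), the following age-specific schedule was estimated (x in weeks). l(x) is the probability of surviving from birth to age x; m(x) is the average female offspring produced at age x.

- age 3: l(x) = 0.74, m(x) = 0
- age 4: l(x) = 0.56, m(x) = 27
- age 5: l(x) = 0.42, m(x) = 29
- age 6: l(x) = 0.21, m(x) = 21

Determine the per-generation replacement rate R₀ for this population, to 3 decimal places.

31.710

R₀ = Σ l(x) m(x):
  age 3: 0.74 × 0 = 0.0000
  age 4: 0.56 × 27 = 15.1200
  age 5: 0.42 × 29 = 12.1800
  age 6: 0.21 × 21 = 4.4100
R₀ = 0.0000 + 15.1200 + 12.1800 + 4.4100 = 31.7100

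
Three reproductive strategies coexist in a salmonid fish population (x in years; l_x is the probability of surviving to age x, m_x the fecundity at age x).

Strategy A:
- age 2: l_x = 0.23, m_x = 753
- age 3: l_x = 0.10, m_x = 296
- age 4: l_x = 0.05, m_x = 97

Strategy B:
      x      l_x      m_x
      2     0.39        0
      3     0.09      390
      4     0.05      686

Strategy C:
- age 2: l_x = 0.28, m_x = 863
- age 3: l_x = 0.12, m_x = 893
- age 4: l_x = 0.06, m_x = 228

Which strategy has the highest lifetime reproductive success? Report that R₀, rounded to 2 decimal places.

362.48

Strategy A: R₀ = 0.23×753 + 0.10×296 + 0.05×97 = 207.6400
Strategy B: R₀ = 0.39×0 + 0.09×390 + 0.05×686 = 69.4000
Strategy C: R₀ = 0.28×863 + 0.12×893 + 0.06×228 = 362.4800
Highest R₀: strategy C with 362.4800.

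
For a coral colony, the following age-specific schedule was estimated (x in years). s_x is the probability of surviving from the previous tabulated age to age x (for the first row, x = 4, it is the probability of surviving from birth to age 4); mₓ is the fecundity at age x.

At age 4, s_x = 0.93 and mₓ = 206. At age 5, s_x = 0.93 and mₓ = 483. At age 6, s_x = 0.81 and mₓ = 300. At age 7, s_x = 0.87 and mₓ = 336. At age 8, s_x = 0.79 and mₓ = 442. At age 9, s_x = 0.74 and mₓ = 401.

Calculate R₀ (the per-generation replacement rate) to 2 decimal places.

1379.99

Survivorship from birth: l_x = s_4·s_5·…·s_x.
  l_4 = 0.93000
  l_5 = 0.86490
  l_6 = 0.70057
  l_7 = 0.60950
  l_8 = 0.48150
  l_9 = 0.35631
R₀ = Σ l_x mₓ:
  age 4: 0.93000 × 206 = 191.5800
  age 5: 0.86490 × 483 = 417.7467
  age 6: 0.70057 × 300 = 210.1710
  age 7: 0.60950 × 336 = 204.7920
  age 8: 0.48150 × 442 = 212.8230
  age 9: 0.35631 × 401 = 142.8803
R₀ = 191.5800 + 417.7467 + 210.1710 + 204.7920 + 212.8230 + 142.8803 = 1379.9930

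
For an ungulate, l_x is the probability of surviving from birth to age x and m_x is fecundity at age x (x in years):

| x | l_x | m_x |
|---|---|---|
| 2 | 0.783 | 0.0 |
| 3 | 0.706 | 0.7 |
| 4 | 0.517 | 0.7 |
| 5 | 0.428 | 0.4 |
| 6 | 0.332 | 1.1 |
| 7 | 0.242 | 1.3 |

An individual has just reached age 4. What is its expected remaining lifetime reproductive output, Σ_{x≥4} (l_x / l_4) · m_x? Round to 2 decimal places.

2.35

l_4 = 0.517. Conditional survival from age 4 to x is l_x / l_4.
  x=4: (0.517/0.517) × 0.7 = 0.7000
  x=5: (0.428/0.517) × 0.4 = 0.3311
  x=6: (0.332/0.517) × 1.1 = 0.7064
  x=7: (0.242/0.517) × 1.3 = 0.6085
Sum = 0.7000 + 0.3311 + 0.7064 + 0.6085 = 2.3460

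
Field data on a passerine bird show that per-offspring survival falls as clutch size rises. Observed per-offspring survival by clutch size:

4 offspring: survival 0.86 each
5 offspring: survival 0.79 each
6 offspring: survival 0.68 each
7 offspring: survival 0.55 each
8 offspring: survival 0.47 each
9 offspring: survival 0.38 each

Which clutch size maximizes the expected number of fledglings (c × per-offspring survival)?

Expected fledglings = c × s(c):
  c=4: 4 × 0.86 = 3.440
  c=5: 5 × 0.79 = 3.950
  c=6: 6 × 0.68 = 4.080
  c=7: 7 × 0.55 = 3.850
  c=8: 8 × 0.47 = 3.760
  c=9: 9 × 0.38 = 3.420
Maximum at c = 6 (4.080 fledglings).

6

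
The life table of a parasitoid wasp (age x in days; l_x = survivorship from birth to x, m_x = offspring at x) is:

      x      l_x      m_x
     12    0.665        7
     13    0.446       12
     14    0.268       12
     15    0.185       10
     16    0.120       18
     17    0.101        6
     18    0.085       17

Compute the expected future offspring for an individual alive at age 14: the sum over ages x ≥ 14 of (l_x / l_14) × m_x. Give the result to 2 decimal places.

l_14 = 0.268. Conditional survival from age 14 to x is l_x / l_14.
  x=14: (0.268/0.268) × 12 = 12.0000
  x=15: (0.185/0.268) × 10 = 6.9030
  x=16: (0.120/0.268) × 18 = 8.0597
  x=17: (0.101/0.268) × 6 = 2.2612
  x=18: (0.085/0.268) × 17 = 5.3918
Sum = 12.0000 + 6.9030 + 8.0597 + 2.2612 + 5.3918 = 34.6157

34.62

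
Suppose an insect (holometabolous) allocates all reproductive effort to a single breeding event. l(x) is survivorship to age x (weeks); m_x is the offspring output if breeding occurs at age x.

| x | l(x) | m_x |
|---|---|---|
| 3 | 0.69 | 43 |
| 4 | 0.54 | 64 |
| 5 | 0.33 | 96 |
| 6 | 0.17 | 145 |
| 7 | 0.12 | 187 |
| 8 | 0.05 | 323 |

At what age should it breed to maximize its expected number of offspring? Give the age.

4

Expected offspring if breeding at age x = l(x) × m_x:
  age 3: 0.69 × 43 = 29.670
  age 4: 0.54 × 64 = 34.560
  age 5: 0.33 × 96 = 31.680
  age 6: 0.17 × 145 = 24.650
  age 7: 0.12 × 187 = 22.440
  age 8: 0.05 × 323 = 16.150
Maximum at age 4 (34.560).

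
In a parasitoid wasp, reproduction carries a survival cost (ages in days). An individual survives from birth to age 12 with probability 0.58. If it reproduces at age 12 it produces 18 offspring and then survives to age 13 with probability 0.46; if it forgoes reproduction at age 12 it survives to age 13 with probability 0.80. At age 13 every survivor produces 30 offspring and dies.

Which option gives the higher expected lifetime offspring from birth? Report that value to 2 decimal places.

breed at age 12: R₀ = 0.58 × (18 + 0.46 × 30) = 0.58 × 31.8000 = 18.4440
delay to age 13: R₀ = 0.58 × (0.80 × 30) = 0.58 × 24.0000 = 13.9200
Higher: breed at age 12 (18.4440).

18.44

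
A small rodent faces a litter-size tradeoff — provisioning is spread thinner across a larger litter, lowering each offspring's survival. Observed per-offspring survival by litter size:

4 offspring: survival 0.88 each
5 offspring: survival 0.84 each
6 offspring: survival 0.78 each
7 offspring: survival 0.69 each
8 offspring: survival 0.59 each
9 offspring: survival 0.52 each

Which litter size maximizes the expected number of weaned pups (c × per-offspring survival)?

7

Expected weaned pups = c × s(c):
  c=4: 4 × 0.88 = 3.520
  c=5: 5 × 0.84 = 4.200
  c=6: 6 × 0.78 = 4.680
  c=7: 7 × 0.69 = 4.830
  c=8: 8 × 0.59 = 4.720
  c=9: 9 × 0.52 = 4.680
Maximum at c = 7 (4.830 weaned pups).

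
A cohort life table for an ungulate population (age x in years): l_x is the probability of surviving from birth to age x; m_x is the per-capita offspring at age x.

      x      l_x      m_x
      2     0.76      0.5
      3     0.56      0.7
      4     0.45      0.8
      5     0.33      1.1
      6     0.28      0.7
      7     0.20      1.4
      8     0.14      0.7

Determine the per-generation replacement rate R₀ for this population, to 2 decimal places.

R₀ = Σ l_x m_x:
  age 2: 0.76 × 0.5 = 0.3800
  age 3: 0.56 × 0.7 = 0.3920
  age 4: 0.45 × 0.8 = 0.3600
  age 5: 0.33 × 1.1 = 0.3630
  age 6: 0.28 × 0.7 = 0.1960
  age 7: 0.20 × 1.4 = 0.2800
  age 8: 0.14 × 0.7 = 0.0980
R₀ = 0.3800 + 0.3920 + 0.3600 + 0.3630 + 0.1960 + 0.2800 + 0.0980 = 2.0690

2.07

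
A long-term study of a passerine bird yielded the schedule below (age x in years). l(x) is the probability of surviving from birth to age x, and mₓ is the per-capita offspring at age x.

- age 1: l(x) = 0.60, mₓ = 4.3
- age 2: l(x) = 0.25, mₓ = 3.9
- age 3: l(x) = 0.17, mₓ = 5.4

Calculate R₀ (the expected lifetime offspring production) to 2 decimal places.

R₀ = Σ l(x) mₓ:
  age 1: 0.60 × 4.3 = 2.5800
  age 2: 0.25 × 3.9 = 0.9750
  age 3: 0.17 × 5.4 = 0.9180
R₀ = 2.5800 + 0.9750 + 0.9180 = 4.4730

4.47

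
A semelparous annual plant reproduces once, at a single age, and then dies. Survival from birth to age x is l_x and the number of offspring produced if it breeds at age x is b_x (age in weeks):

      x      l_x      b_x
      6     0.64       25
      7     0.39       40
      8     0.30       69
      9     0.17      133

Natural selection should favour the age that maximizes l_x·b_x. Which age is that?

Expected offspring if breeding at age x = l_x × b_x:
  age 6: 0.64 × 25 = 16.000
  age 7: 0.39 × 40 = 15.600
  age 8: 0.30 × 69 = 20.700
  age 9: 0.17 × 133 = 22.610
Maximum at age 9 (22.610).

9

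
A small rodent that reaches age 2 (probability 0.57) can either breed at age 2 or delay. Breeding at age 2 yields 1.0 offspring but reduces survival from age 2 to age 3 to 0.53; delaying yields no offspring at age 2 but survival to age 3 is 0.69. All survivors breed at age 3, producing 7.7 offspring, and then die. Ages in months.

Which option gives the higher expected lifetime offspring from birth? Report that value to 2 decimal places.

breed at age 2: R₀ = 0.57 × (1.0 + 0.53 × 7.7) = 0.57 × 5.0810 = 2.8962
delay to age 3: R₀ = 0.57 × (0.69 × 7.7) = 0.57 × 5.3130 = 3.0284
Higher: delay to age 3 (3.0284).

3.03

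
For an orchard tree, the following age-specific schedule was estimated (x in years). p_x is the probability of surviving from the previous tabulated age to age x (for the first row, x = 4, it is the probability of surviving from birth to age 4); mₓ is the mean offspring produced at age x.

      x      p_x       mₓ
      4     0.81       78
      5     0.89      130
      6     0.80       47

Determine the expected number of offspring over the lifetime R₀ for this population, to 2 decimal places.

Survivorship from birth: l_x = p_4·p_5·…·p_x.
  l_4 = 0.81000
  l_5 = 0.72090
  l_6 = 0.57672
R₀ = Σ l_x mₓ:
  age 4: 0.81000 × 78 = 63.1800
  age 5: 0.72090 × 130 = 93.7170
  age 6: 0.57672 × 47 = 27.1058
R₀ = 63.1800 + 93.7170 + 27.1058 = 184.0028

184.00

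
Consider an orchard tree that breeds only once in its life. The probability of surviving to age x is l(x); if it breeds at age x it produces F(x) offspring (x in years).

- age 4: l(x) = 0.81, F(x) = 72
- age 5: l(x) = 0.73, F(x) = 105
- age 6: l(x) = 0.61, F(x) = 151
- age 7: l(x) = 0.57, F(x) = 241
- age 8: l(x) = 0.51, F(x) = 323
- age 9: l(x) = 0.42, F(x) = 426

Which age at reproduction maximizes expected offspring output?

9

Expected offspring if breeding at age x = l(x) × F(x):
  age 4: 0.81 × 72 = 58.320
  age 5: 0.73 × 105 = 76.650
  age 6: 0.61 × 151 = 92.110
  age 7: 0.57 × 241 = 137.370
  age 8: 0.51 × 323 = 164.730
  age 9: 0.42 × 426 = 178.920
Maximum at age 9 (178.920).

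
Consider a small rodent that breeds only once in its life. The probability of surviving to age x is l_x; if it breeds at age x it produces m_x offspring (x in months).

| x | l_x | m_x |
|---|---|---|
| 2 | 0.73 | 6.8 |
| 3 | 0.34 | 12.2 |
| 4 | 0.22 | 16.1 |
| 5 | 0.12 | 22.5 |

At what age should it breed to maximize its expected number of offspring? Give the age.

Expected offspring if breeding at age x = l_x × m_x:
  age 2: 0.73 × 6.8 = 4.964
  age 3: 0.34 × 12.2 = 4.148
  age 4: 0.22 × 16.1 = 3.542
  age 5: 0.12 × 22.5 = 2.700
Maximum at age 2 (4.964).

2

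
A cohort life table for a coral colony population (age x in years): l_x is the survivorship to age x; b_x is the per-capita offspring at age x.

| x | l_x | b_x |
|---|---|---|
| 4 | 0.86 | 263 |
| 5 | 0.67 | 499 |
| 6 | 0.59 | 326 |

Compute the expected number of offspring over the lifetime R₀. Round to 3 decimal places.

R₀ = Σ l_x b_x:
  age 4: 0.86 × 263 = 226.1800
  age 5: 0.67 × 499 = 334.3300
  age 6: 0.59 × 326 = 192.3400
R₀ = 226.1800 + 334.3300 + 192.3400 = 752.8500

752.850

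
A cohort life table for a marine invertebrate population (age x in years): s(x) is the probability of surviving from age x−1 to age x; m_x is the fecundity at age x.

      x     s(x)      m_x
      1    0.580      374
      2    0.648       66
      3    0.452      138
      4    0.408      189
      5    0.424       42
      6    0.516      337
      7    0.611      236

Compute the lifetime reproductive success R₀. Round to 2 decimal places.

Survivorship from birth: l_x = s_1·s_2·…·s_x.
  l_1 = 0.58000
  l_2 = 0.37584
  l_3 = 0.16988
  l_4 = 0.06931
  l_5 = 0.02939
  l_6 = 0.01516
  l_7 = 0.00927
R₀ = Σ l_x m_x:
  age 1: 0.58000 × 374 = 216.9200
  age 2: 0.37584 × 66 = 24.8054
  age 3: 0.16988 × 138 = 23.4434
  age 4: 0.06931 × 189 = 13.0996
  age 5: 0.02939 × 42 = 1.2344
  age 6: 0.01516 × 337 = 5.1089
  age 7: 0.00927 × 236 = 2.1877
R₀ = 216.9200 + 24.8054 + 23.4434 + 13.0996 + 1.2344 + 5.1089 + 2.1877 = 286.7995

286.80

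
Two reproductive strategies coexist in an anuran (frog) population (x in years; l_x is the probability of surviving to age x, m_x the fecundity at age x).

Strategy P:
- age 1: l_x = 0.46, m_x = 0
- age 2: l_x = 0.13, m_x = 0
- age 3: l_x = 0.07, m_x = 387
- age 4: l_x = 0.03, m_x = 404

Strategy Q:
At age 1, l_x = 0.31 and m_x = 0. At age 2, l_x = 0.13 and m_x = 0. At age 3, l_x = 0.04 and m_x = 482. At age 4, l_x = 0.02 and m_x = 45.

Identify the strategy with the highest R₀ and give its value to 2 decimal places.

Strategy P: R₀ = 0.46×0 + 0.13×0 + 0.07×387 + 0.03×404 = 39.2100
Strategy Q: R₀ = 0.31×0 + 0.13×0 + 0.04×482 + 0.02×45 = 20.1800
Highest R₀: strategy P with 39.2100.

39.21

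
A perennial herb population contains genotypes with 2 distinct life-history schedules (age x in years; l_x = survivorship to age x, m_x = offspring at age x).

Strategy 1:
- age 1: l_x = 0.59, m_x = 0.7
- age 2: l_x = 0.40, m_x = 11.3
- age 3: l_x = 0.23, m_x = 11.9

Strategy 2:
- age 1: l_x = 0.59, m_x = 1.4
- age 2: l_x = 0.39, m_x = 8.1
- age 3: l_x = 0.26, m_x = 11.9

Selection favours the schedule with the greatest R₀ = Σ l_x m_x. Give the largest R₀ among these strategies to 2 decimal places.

7.67

Strategy 1: R₀ = 0.59×0.7 + 0.40×11.3 + 0.23×11.9 = 7.6700
Strategy 2: R₀ = 0.59×1.4 + 0.39×8.1 + 0.26×11.9 = 7.0790
Highest R₀: strategy 1 with 7.6700.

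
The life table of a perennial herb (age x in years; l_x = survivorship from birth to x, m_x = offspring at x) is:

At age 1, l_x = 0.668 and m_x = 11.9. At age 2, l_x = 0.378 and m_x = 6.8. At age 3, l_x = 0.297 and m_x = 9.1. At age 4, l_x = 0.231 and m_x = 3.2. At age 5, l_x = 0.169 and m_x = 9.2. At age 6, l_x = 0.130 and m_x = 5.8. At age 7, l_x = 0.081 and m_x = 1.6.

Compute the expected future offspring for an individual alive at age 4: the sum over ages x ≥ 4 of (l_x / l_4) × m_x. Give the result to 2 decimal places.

13.76

l_4 = 0.231. Conditional survival from age 4 to x is l_x / l_4.
  x=4: (0.231/0.231) × 3.2 = 3.2000
  x=5: (0.169/0.231) × 9.2 = 6.7307
  x=6: (0.130/0.231) × 5.8 = 3.2641
  x=7: (0.081/0.231) × 1.6 = 0.5610
Sum = 3.2000 + 6.7307 + 3.2641 + 0.5610 = 13.7558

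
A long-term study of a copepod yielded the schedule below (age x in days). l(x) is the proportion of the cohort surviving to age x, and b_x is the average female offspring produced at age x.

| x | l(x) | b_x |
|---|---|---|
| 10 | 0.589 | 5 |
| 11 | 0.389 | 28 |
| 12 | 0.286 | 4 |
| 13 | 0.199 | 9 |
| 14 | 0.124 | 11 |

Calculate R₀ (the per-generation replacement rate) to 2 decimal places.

R₀ = Σ l(x) b_x:
  age 10: 0.589 × 5 = 2.9450
  age 11: 0.389 × 28 = 10.8920
  age 12: 0.286 × 4 = 1.1440
  age 13: 0.199 × 9 = 1.7910
  age 14: 0.124 × 11 = 1.3640
R₀ = 2.9450 + 10.8920 + 1.1440 + 1.7910 + 1.3640 = 18.1360

18.14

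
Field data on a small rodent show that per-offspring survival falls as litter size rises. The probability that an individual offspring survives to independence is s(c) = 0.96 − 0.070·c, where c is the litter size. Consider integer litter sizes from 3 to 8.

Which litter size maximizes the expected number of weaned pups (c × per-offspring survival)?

7

Expected weaned pups = c × s(c):
  c=3: 3 × 0.750 = 2.250
  c=4: 4 × 0.680 = 2.720
  c=5: 5 × 0.610 = 3.050
  c=6: 6 × 0.540 = 3.240
  c=7: 7 × 0.470 = 3.290
  c=8: 8 × 0.400 = 3.200
Maximum at c = 7 (3.290 weaned pups).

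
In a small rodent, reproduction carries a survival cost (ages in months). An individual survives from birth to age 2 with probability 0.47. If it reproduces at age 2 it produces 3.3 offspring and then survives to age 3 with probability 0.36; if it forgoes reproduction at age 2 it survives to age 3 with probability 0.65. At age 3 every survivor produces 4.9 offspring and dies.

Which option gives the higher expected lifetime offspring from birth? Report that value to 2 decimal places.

breed at age 2: R₀ = 0.47 × (3.3 + 0.36 × 4.9) = 0.47 × 5.0640 = 2.3801
delay to age 3: R₀ = 0.47 × (0.65 × 4.9) = 0.47 × 3.1850 = 1.4970
Higher: breed at age 2 (2.3801).

2.38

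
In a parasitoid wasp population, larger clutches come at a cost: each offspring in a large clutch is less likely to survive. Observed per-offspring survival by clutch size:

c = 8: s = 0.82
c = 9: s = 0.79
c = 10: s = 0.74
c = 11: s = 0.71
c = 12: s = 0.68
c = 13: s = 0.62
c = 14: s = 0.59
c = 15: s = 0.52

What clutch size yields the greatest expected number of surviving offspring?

Expected surviving offspring = c × s(c):
  c=8: 8 × 0.82 = 6.560
  c=9: 9 × 0.79 = 7.110
  c=10: 10 × 0.74 = 7.400
  c=11: 11 × 0.71 = 7.810
  c=12: 12 × 0.68 = 8.160
  c=13: 13 × 0.62 = 8.060
  c=14: 14 × 0.59 = 8.260
  c=15: 15 × 0.52 = 7.800
Maximum at c = 14 (8.260 surviving offspring).

14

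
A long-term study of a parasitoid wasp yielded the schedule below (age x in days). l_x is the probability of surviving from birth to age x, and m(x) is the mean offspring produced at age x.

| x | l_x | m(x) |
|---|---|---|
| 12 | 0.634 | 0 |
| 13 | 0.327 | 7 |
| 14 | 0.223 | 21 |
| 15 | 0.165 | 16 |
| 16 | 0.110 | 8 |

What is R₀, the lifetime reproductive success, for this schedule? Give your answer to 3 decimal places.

R₀ = Σ l_x m(x):
  age 12: 0.634 × 0 = 0.0000
  age 13: 0.327 × 7 = 2.2890
  age 14: 0.223 × 21 = 4.6830
  age 15: 0.165 × 16 = 2.6400
  age 16: 0.110 × 8 = 0.8800
R₀ = 0.0000 + 2.2890 + 4.6830 + 2.6400 + 0.8800 = 10.4920

10.492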